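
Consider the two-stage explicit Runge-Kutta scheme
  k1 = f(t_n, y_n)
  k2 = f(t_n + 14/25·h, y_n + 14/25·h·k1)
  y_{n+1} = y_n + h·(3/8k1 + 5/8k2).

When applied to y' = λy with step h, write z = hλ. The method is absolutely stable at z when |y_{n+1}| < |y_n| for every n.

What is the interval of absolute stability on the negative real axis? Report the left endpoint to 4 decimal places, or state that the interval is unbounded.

Test eqn y'=λy, z=hλ:
  k1=λy_n ⇒ h·k1=z·y_n;  k2=λ(1+14/25z)y_n ⇒ h·k2=z(1+14/25z)y_n
  y_{n+1}/y_n = 1 + 3/8z + 5/8z(1+14/25z) = 1 + z + 7/20z²
  so R(z) = 1 + z + 7/20z².

Boundary: |R(x)|=1, x<0.
x=-0.57: |R|=0.5437
R=1: x+7/20x²=0 ⇒ x=−20/7=-2.8571; min R=1−1/(4·7/20)=0.2857>−1
Confirm numerically:
  x=-1.912: |R|=0.36751 <1
  x=-1.339: |R|=0.28852 <1
  x=-1.317: |R|=0.29007 <1
  x=-1.251: |R|=0.29675 <1
  x=-3.173: |R|=1.35078 >1
  x=-3.164: |R|=1.33981 >1
  x=-3.063: |R|=1.22069 >1
Interval (-2.8571, 0).

z∈(-2.8571,0).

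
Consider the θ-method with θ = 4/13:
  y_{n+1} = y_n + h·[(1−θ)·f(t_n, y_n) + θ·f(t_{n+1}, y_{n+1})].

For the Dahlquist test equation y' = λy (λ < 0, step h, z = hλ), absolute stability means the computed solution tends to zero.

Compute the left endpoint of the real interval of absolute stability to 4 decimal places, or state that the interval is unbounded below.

With y'=λy (z=hλ):
  y_{n+1} = y_n + z·[9/13·y_n + 4/13·y_{n+1}] ⇒ (1 − 4/13z)y_{n+1} = (1 + 9/13z)y_n
  ⇒ R(z) = (1 + 9/13z)/(1 − 4/13z).

Need |R(x)|<1, x<0.
x=-0.95: |R|=0.2649
R=−1: 1+9/13x = −1+4/13x ⇒ -5/13x=2 ⇒ x=2/(-5/13)=-5.2000
Confirm numerically:
  x=-4.507: |R|=0.88833 <1
  x=-4.012: |R|=0.79551 <1
  x=-3.704: |R|=0.73109 <1
  x=-5.562: |R|=1.05135 >1
  x=-5.509: |R|=1.04410 >1
  x=-5.340: |R|=1.02037 >1
Stable set (-5.2000, 0).

left endpoint -5.2000.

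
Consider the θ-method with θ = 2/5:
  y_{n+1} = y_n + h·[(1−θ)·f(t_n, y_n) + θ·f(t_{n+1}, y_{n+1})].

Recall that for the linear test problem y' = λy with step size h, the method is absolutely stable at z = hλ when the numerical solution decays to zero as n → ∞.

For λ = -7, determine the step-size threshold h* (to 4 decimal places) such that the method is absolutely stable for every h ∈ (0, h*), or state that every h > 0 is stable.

(-10.0000,0); λ=-7 ⇒ h* = (10)/7 = 1.4286.

With y'=λy (z=hλ):
  y_{n+1} = y_n + z·[3/5·y_n + 2/5·y_{n+1}] ⇒ (1 − 2/5z)y_{n+1} = (1 + 3/5z)y_n
  R(z) = (1 + 3/5z)/(1 − 2/5z).

Boundary: |R(x)|=1, x<0.
x=-0.34: |R|=0.7007
R=−1: 1+3/5x = −1+2/5x ⇒ -1/5x=2 ⇒ x=2/(-1/5)=-10.0000
Confirm numerically:
  x=-9.063: |R|=0.95948 <1
  x=-8.008: |R|=0.90522 <1
  x=-5.419: |R|=0.71076 <1
  x=-4.630: |R|=0.62342 <1
  x=-10.586: |R|=1.02239 >1
  x=-10.496: |R|=1.01908 >1
  x=-10.051: |R|=1.00203 >1
Stable set (-10.0000, 0).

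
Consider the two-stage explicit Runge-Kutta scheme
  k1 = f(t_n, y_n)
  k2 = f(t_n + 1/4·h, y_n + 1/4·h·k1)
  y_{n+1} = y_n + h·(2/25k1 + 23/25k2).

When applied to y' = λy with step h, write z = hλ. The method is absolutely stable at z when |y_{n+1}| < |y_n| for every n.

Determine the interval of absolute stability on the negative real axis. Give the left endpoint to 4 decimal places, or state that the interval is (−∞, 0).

Test eqn y'=λy, z=hλ:
  k1=λy_n ⇒ h·k1=z·y_n;  k2=λ(1+1/4z)y_n ⇒ h·k2=z(1+1/4z)y_n
  y_{n+1}/y_n = 1 + 2/25z + 23/25z(1+1/4z) = 1 + z + 23/100z²
  R(z) = 1 + z + 23/100z².

Find x<0 with |R(x)|<1.
x=-1.66: |R|=0.0262
R=1: x+23/100x²=0 ⇒ x=−100/23=-4.3478; min R=1−1/(4·23/100)=-0.0870>−1
Confirm numerically:
  x=-4.085: |R|=0.75306 <1
  x=-3.672: |R|=0.42922 <1
  x=-2.422: |R|=0.07280 <1
  x=-4.825: |R|=1.52954 >1
  x=-4.515: |R|=1.17360 >1
Interval (-4.3478, 0).

z∈(-4.3478,0).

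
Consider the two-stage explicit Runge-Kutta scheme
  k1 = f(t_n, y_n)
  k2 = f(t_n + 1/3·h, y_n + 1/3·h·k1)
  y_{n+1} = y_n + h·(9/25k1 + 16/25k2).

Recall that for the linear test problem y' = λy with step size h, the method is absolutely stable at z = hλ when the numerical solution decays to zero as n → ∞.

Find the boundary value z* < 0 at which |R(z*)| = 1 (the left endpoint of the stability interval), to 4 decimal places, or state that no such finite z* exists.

z* = -4.6875.

Set f=λy, z=hλ:
  k1=λy_n ⇒ h·k1=z·y_n;  k2=λ(1+1/3z)y_n ⇒ h·k2=z(1+1/3z)y_n
  y_{n+1}/y_n = 1 + 9/25z + 16/25z(1+1/3z) = 1 + z + 16/75z²
  ⇒ R(z) = 1 + z + 16/75z².

Find x<0 with |R(x)|<1.
x=-0.73: |R|=0.3837
R=1: x+16/75x²=0 ⇒ x=−75/16=-4.6875; min R=1−1/(4·16/75)=-0.1719>−1
Confirm numerically:
  x=-2.878: |R|=0.11098 <1
  x=-2.688: |R|=0.14659 <1
  x=-2.587: |R|=0.15925 <1
  x=-2.172: |R|=0.16558 <1
  x=-5.208: |R|=1.57830 >1
  x=-5.126: |R|=1.47952 >1
  x=-4.846: |R|=1.16386 >1
Stable set (-4.6875, 0).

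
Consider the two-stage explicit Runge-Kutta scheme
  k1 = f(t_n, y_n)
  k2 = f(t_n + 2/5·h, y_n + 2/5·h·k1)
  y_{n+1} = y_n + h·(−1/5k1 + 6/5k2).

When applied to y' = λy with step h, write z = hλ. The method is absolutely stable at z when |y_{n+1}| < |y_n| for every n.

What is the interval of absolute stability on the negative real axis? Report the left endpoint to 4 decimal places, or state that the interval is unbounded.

On y'=λy, z=hλ:
  k1=λy_n ⇒ h·k1=z·y_n;  k2=λ(1+2/5z)y_n ⇒ h·k2=z(1+2/5z)y_n
  y_{n+1}/y_n = 1 − 1/5z + 6/5z(1+2/5z) = 1 + z + 12/25z²
  Hence R(z) = 1 + z + 12/25z².

Solve |R(x)|<1 on ℝ⁻.
x=-1.31: |R|=0.5137
R=1: x+12/25x²=0 ⇒ x=−25/12=-2.0833; min R=1−1/(4·12/25)=0.4792>−1
Confirm numerically:
  x=-1.985: |R|=0.90631 <1
  x=-1.942: |R|=0.86825 <1
  x=-1.722: |R|=0.70134 <1
  x=-0.926: |R|=0.48559 <1
  x=-2.672: |R|=1.75500 >1
  x=-2.525: |R|=1.53530 >1
  x=-2.294: |R|=1.23197 >1
Stable set (-2.0833, 0).

z∈(-2.0833,0).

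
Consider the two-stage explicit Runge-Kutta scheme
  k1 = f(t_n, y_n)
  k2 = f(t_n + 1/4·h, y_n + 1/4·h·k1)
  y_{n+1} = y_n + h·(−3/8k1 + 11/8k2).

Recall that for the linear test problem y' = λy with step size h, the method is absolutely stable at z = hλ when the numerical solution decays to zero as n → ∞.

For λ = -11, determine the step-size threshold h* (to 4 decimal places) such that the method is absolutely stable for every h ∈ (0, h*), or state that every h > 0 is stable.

(-2.9091,0); λ=-11 ⇒ h* = (32/11)/11 = 0.2645.

Test eqn y'=λy, z=hλ:
  k1=λy_n ⇒ h·k1=z·y_n;  k2=λ(1+1/4z)y_n ⇒ h·k2=z(1+1/4z)y_n
  y_{n+1}/y_n = 1 − 3/8z + 11/8z(1+1/4z) = 1 + z + 11/32z²
  R(z) = 1 + z + 11/32z².

Boundary: |R(x)|=1, x<0.
x=-1.15: |R|=0.3046
R=1: x+11/32x²=0 ⇒ x=−32/11=-2.9091; min R=1−1/(4·11/32)=0.2727>−1
Confirm numerically:
  x=-2.334: |R|=0.53860 <1
  x=-1.601: |R|=0.28010 <1
  x=-1.381: |R|=0.27459 <1
  x=-1.315: |R|=0.27942 <1
  x=-3.490: |R|=1.69691 >1
  x=-3.465: |R|=1.66214 >1
  x=-3.066: |R|=1.16537 >1
Interval (-2.9091, 0).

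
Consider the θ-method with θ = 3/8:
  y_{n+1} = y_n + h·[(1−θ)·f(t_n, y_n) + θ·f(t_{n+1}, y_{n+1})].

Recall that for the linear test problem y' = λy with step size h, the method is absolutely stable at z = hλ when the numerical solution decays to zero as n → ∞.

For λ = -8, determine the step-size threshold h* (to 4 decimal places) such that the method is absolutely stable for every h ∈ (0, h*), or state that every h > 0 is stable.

(-8.0000,0); λ=-8 ⇒ h* = (8)/8 = 1.0000.

Set f=λy, z=hλ:
  y_{n+1} = y_n + z·[5/8·y_n + 3/8·y_{n+1}] ⇒ (1 − 3/8z)y_{n+1} = (1 + 5/8z)y_n
  Hence R(z) = (1 + 5/8z)/(1 − 3/8z).

Solve |R(x)|<1 on ℝ⁻.
x=-1.72: |R|=0.0456
R=−1: 1+5/8x = −1+3/8x ⇒ -1/4x=2 ⇒ x=2/(-1/4)=-8.0000
Confirm numerically:
  x=-7.089: |R|=0.93775 <1
  x=-6.591: |R|=0.89853 <1
  x=-5.685: |R|=0.81521 <1
  x=-5.507: |R|=0.79666 <1
  x=-8.561: |R|=1.03331 >1
  x=-8.524: |R|=1.03122 >1
  x=-8.207: |R|=1.01269 >1
Interval (-8.0000, 0).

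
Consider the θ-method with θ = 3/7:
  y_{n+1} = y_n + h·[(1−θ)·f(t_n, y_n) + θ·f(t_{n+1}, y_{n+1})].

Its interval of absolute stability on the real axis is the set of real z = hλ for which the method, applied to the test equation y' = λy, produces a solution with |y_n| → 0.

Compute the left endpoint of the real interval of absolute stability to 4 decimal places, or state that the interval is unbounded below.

left endpoint -14.0000.

Test eqn y'=λy, z=hλ:
  y_{n+1} = y_n + z·[4/7·y_n + 3/7·y_{n+1}] ⇒ (1 − 3/7z)y_{n+1} = (1 + 4/7z)y_n
  R(z) = (1 + 4/7z)/(1 − 3/7z).

Solve |R(x)|<1 on ℝ⁻.
x=-0.48: |R|=0.6019
R=−1: 1+4/7x = −1+3/7x ⇒ -1/7x=2 ⇒ x=2/(-1/7)=-14.0000
Confirm numerically:
  x=-12.918: |R|=0.97635 <1
  x=-12.611: |R|=0.96902 <1
  x=-7.483: |R|=0.77870 <1
  x=-14.079: |R|=1.00160 >1
  x=-14.061: |R|=1.00124 >1
So |R|<1 on (-14.0000, 0).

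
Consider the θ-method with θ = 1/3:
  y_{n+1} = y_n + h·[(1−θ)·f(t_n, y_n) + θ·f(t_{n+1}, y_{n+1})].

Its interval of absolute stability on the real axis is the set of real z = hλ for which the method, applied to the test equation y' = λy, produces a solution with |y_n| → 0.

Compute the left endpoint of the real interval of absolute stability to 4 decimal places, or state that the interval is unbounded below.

left endpoint -6.0000.

Test eqn y'=λy, z=hλ:
  y_{n+1} = y_n + z·[2/3·y_n + 1/3·y_{n+1}] ⇒ (1 − 1/3z)y_{n+1} = (1 + 2/3z)y_n
  so R(z) = (1 + 2/3z)/(1 − 1/3z).

Solve |R(x)|<1 on ℝ⁻.
x=-1.56: |R|=0.0263
R=−1: 1+2/3x = −1+1/3x ⇒ -1/3x=2 ⇒ x=2/(-1/3)=-6.0000
Confirm numerically:
  x=-5.838: |R|=0.98167 <1
  x=-5.280: |R|=0.91304 <1
  x=-3.463: |R|=0.60746 <1
  x=-6.539: |R|=1.05650 >1
  x=-6.296: |R|=1.03184 >1
  x=-6.242: |R|=1.02618 >1
Interval (-6.0000, 0).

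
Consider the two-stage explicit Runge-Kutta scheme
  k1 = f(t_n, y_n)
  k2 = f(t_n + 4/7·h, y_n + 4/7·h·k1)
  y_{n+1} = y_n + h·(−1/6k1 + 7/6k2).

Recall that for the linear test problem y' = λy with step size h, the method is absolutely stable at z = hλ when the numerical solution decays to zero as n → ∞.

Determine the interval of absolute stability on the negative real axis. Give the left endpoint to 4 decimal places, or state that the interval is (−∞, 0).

z∈(-1.5000,0).

On y'=λy, z=hλ:
  k1=λy_n ⇒ h·k1=z·y_n;  k2=λ(1+4/7z)y_n ⇒ h·k2=z(1+4/7z)y_n
  y_{n+1}/y_n = 1 − 1/6z + 7/6z(1+4/7z) = 1 + z + 2/3z²
  so R(z) = 1 + z + 2/3z².

Solve |R(x)|<1 on ℝ⁻.
x=-1.56: |R|=1.0624
R=1: x+2/3x²=0 ⇒ x=−3/2=-1.5000; min R=1−1/(4·2/3)=0.6250>−1
Confirm numerically:
  x=-1.174: |R|=0.74485 <1
  x=-0.744: |R|=0.62502 <1
  x=-0.631: |R|=0.63444 <1
  x=-0.618: |R|=0.63662 <1
  x=-2.050: |R|=1.75167 >1
  x=-1.593: |R|=1.09877 >1
Stable set (-1.5000, 0).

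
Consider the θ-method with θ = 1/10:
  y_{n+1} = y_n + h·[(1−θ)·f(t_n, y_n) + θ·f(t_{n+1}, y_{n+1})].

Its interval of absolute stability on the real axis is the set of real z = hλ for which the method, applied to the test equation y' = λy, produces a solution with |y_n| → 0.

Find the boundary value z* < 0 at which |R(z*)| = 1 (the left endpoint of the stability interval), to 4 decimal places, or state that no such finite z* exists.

On y'=λy, z=hλ:
  y_{n+1} = y_n + z·[9/10·y_n + 1/10·y_{n+1}] ⇒ (1 − 1/10z)y_{n+1} = (1 + 9/10z)y_n
  R(z) = (1 + 9/10z)/(1 − 1/10z).

Boundary: |R(x)|=1, x<0.
x=-0.93: |R|=0.1491
R=−1: 1+9/10x = −1+1/10x ⇒ -4/5x=2 ⇒ x=2/(-4/5)=-2.5000
Confirm numerically:
  x=-2.252: |R|=0.83807 <1
  x=-1.883: |R|=0.58462 <1
  x=-1.821: |R|=0.54048 <1
  x=-1.629: |R|=0.40081 <1
  x=-2.735: |R|=1.14762 >1
  x=-2.655: |R|=1.09798 >1
Interval (-2.5000, 0).

z* = -2.5000.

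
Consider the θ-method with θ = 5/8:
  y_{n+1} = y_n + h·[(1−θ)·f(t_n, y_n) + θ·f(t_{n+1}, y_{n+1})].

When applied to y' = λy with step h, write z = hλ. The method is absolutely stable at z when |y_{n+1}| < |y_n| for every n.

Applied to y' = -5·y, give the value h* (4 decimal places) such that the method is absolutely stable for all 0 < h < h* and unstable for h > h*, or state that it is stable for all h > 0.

On y'=λy, z=hλ:
  y_{n+1} = y_n + z·[3/8·y_n + 5/8·y_{n+1}] ⇒ (1 − 5/8z)y_{n+1} = (1 + 3/8z)y_n
  so R(z) = (1 + 3/8z)/(1 − 5/8z).

Need |R(x)|<1, x<0.
x=-1.49: |R|=0.2285
x=-2: |R|=0.1111
x=-10: |R|=0.3793
x=-100: |R|=0.5748
θ=5/8≥1/2 ⇒ |1+3/8x|<|1−5/8x| ∀x<0 ⇒ unbounded interval.

unbounded; (−∞, 0). Any h>0 works for λ=-5.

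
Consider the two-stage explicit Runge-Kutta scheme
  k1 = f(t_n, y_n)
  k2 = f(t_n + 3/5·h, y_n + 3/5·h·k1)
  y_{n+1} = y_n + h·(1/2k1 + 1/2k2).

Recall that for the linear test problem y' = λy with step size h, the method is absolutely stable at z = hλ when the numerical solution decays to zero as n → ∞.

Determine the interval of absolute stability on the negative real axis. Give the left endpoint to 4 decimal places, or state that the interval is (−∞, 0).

z∈(-3.3333,0).

Set f=λy, z=hλ:
  k1=λy_n ⇒ h·k1=z·y_n;  k2=λ(1+3/5z)y_n ⇒ h·k2=z(1+3/5z)y_n
  y_{n+1}/y_n = 1 + 1/2z + 1/2z(1+3/5z) = 1 + z + 3/10z²
  so R(z) = 1 + z + 3/10z².

Boundary: |R(x)|=1, x<0.
x=-1.7: |R|=0.1670
R=1: x+3/10x²=0 ⇒ x=−10/3=-3.3333; min R=1−1/(4·3/10)=0.1667>−1
Confirm numerically:
  x=-3.306: |R|=0.97289 <1
  x=-3.251: |R|=0.91970 <1
  x=-2.895: |R|=0.61931 <1
  x=-2.047: |R|=0.21006 <1
  x=-3.866: |R|=1.61779 >1
  x=-3.662: |R|=1.36107 >1
  x=-3.581: |R|=1.26607 >1
So |R|<1 on (-3.3333, 0).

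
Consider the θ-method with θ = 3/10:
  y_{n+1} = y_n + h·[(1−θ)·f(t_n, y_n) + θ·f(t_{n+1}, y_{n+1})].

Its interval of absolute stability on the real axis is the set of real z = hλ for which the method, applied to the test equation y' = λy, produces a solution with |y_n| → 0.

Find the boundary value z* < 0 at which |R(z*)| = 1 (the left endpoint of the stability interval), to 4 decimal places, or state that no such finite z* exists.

Test eqn y'=λy, z=hλ:
  y_{n+1} = y_n + z·[7/10·y_n + 3/10·y_{n+1}] ⇒ (1 − 3/10z)y_{n+1} = (1 + 7/10z)y_n
  R(z) = (1 + 7/10z)/(1 − 3/10z).

Find x<0 with |R(x)|<1.
x=-1.21: |R|=0.1123
R=−1: 1+7/10x = −1+3/10x ⇒ -2/5x=2 ⇒ x=2/(-2/5)=-5.0000
Confirm numerically:
  x=-4.169: |R|=0.85231 <1
  x=-3.687: |R|=0.75063 <1
  x=-3.684: |R|=0.74995 <1
  x=-5.408: |R|=1.06223 >1
  x=-5.252: |R|=1.03914 >1
Interval (-5.0000, 0).

left endpoint -5.0000.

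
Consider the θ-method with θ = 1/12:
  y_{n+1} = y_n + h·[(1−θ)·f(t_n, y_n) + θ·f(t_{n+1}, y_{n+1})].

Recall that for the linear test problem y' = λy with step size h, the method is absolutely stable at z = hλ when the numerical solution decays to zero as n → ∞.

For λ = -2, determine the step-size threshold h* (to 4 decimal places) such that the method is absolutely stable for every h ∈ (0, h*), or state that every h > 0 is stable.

(-2.4000,0); λ=-2 ⇒ h* = (12/5)/2 = 1.2000.

Set f=λy, z=hλ:
  y_{n+1} = y_n + z·[11/12·y_n + 1/12·y_{n+1}] ⇒ (1 − 1/12z)y_{n+1} = (1 + 11/12z)y_n
  Hence R(z) = (1 + 11/12z)/(1 − 1/12z).

Boundary: |R(x)|=1, x<0.
x=-1.5: |R|=0.3333
R=−1: 1+11/12x = −1+1/12x ⇒ -5/6x=2 ⇒ x=2/(-5/6)=-2.4000
Confirm numerically:
  x=-1.703: |R|=0.49135 <1
  x=-1.702: |R|=0.49059 <1
  x=-1.393: |R|=0.24811 <1
  x=-1.296: |R|=0.16968 <1
  x=-2.988: |R|=1.39231 >1
  x=-2.798: |R|=1.26896 >1
  x=-2.610: |R|=1.14374 >1
Stable set (-2.4000, 0).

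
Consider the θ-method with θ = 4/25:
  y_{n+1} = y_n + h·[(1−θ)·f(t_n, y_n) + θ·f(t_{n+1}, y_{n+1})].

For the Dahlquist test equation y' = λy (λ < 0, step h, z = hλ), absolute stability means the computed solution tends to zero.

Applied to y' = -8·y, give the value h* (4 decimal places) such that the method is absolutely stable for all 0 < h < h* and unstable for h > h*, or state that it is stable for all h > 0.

Test eqn y'=λy, z=hλ:
  y_{n+1} = y_n + z·[21/25·y_n + 4/25·y_{n+1}] ⇒ (1 − 4/25z)y_{n+1} = (1 + 21/25z)y_n
  Hence R(z) = (1 + 21/25z)/(1 − 4/25z).

Find x<0 with |R(x)|<1.
x=-0.86: |R|=0.2440
R=−1: 1+21/25x = −1+4/25x ⇒ -17/25x=2 ⇒ x=2/(-17/25)=-2.9412
Confirm numerically:
  x=-2.720: |R|=0.89521 <1
  x=-2.677: |R|=0.87423 <1
  x=-2.289: |R|=0.67540 <1
  x=-2.105: |R|=0.57466 <1
  x=-3.473: |R|=1.23246 >1
  x=-3.184: |R|=1.10939 >1
  x=-3.031: |R|=1.04113 >1
Interval (-2.9412, 0).

(-2.9412,0); λ=-8 ⇒ h* = (50/17)/8 = 0.3676.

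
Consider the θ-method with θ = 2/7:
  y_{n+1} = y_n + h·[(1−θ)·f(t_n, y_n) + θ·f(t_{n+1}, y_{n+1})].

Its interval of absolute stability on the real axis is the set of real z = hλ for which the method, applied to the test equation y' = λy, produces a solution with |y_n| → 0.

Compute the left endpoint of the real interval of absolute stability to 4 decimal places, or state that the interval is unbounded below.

On y'=λy, z=hλ:
  y_{n+1} = y_n + z·[5/7·y_n + 2/7·y_{n+1}] ⇒ (1 − 2/7z)y_{n+1} = (1 + 5/7z)y_n
  Hence R(z) = (1 + 5/7z)/(1 − 2/7z).

Need |R(x)|<1, x<0.
x=-0.99: |R|=0.2283
R=−1: 1+5/7x = −1+2/7x ⇒ -3/7x=2 ⇒ x=2/(-3/7)=-4.6667
Confirm numerically:
  x=-3.956: |R|=0.85703 <1
  x=-3.150: |R|=0.65789 <1
  x=-2.968: |R|=0.60606 <1
  x=-4.968: |R|=1.05338 >1
  x=-4.788: |R|=1.02196 >1
Interval (-4.6667, 0).

left endpoint -4.6667.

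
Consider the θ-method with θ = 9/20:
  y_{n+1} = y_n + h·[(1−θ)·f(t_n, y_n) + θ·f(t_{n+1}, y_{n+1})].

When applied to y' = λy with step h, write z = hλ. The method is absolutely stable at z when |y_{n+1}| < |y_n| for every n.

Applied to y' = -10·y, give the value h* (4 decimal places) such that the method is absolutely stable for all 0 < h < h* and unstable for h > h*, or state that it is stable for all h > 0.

(-20.0000,0); λ=-10 ⇒ h* = (20)/10 = 2.0000.

Test eqn y'=λy, z=hλ:
  y_{n+1} = y_n + z·[11/20·y_n + 9/20·y_{n+1}] ⇒ (1 − 9/20z)y_{n+1} = (1 + 11/20z)y_n
  R(z) = (1 + 11/20z)/(1 − 9/20z).

Need |R(x)|<1, x<0.
x=-1.25: |R|=0.2000
R=−1: 1+11/20x = −1+9/20x ⇒ -1/10x=2 ⇒ x=2/(-1/10)=-20.0000
Confirm numerically:
  x=-16.624: |R|=0.96019 <1
  x=-15.071: |R|=0.93666 <1
  x=-11.364: |R|=0.85875 <1
  x=-10.039: |R|=0.81947 <1
  x=-20.354: |R|=1.00348 >1
  x=-20.274: |R|=1.00271 >1
  x=-20.253: |R|=1.00250 >1
So |R|<1 on (-20.0000, 0).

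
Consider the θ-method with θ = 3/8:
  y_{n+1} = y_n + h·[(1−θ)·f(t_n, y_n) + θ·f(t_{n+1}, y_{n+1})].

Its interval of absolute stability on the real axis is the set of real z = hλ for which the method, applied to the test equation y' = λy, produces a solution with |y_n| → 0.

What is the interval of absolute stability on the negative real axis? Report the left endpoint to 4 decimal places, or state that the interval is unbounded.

z∈(-8.0000,0).

With y'=λy (z=hλ):
  y_{n+1} = y_n + z·[5/8·y_n + 3/8·y_{n+1}] ⇒ (1 − 3/8z)y_{n+1} = (1 + 5/8z)y_n
  Hence R(z) = (1 + 5/8z)/(1 − 3/8z).

Need |R(x)|<1, x<0.
x=-1.23: |R|=0.1583
R=−1: 1+5/8x = −1+3/8x ⇒ -1/4x=2 ⇒ x=2/(-1/4)=-8.0000
Confirm numerically:
  x=-7.238: |R|=0.94871 <1
  x=-7.104: |R|=0.93886 <1
  x=-6.014: |R|=0.84748 <1
  x=-3.619: |R|=0.53534 <1
  x=-8.576: |R|=1.03416 >1
  x=-8.225: |R|=1.01377 >1
So |R|<1 on (-8.0000, 0).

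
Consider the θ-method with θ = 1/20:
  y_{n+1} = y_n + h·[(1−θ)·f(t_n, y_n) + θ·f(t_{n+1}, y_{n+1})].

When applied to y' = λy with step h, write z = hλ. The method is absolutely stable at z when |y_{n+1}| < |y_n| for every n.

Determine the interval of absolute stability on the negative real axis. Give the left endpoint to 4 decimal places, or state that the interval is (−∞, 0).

With y'=λy (z=hλ):
  y_{n+1} = y_n + z·[19/20·y_n + 1/20·y_{n+1}] ⇒ (1 − 1/20z)y_{n+1} = (1 + 19/20z)y_n
  R(z) = (1 + 19/20z)/(1 − 1/20z).

Need |R(x)|<1, x<0.
x=-0.76: |R|=0.2678
R=−1: 1+19/20x = −1+1/20x ⇒ -9/10x=2 ⇒ x=2/(-9/10)=-2.2222
Confirm numerically:
  x=-1.861: |R|=0.70258 <1
  x=-1.667: |R|=0.53875 <1
  x=-0.998: |R|=0.04943 <1
  x=-2.765: |R|=1.42917 >1
  x=-2.464: |R|=1.19373 >1
  x=-2.422: |R|=1.16038 >1
So |R|<1 on (-2.2222, 0).

(-2.2222, 0).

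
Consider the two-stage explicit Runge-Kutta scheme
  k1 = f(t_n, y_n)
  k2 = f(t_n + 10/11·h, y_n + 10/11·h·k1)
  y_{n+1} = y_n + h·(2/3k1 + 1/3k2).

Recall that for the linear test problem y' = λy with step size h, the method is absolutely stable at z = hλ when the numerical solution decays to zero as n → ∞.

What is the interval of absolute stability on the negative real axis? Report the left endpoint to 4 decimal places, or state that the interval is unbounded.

On y'=λy, z=hλ:
  k1=λy_n ⇒ h·k1=z·y_n;  k2=λ(1+10/11z)y_n ⇒ h·k2=z(1+10/11z)y_n
  y_{n+1}/y_n = 1 + 2/3z + 1/3z(1+10/11z) = 1 + z + 10/33z²
  so R(z) = 1 + z + 10/33z².

Boundary: |R(x)|=1, x<0.
x=-1.08: |R|=0.2735
R=1: x+10/33x²=0 ⇒ x=−33/10=-3.3000; min R=1−1/(4·10/33)=0.1750>−1
Confirm numerically:
  x=-2.902: |R|=0.65000 <1
  x=-2.777: |R|=0.55989 <1
  x=-2.180: |R|=0.26012 <1
  x=-3.668: |R|=1.40904 >1
  x=-3.547: |R|=1.26549 >1
  x=-3.348: |R|=1.04870 >1
So |R|<1 on (-3.3000, 0).

z∈(-3.3000,0).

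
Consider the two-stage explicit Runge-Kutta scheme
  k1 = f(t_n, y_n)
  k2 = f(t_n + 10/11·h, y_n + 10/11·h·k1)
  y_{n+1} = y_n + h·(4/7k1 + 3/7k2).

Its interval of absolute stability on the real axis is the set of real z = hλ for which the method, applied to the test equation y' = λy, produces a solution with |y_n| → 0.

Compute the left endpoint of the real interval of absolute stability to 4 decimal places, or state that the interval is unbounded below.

z* = -2.5667.

With y'=λy (z=hλ):
  k1=λy_n ⇒ h·k1=z·y_n;  k2=λ(1+10/11z)y_n ⇒ h·k2=z(1+10/11z)y_n
  y_{n+1}/y_n = 1 + 4/7z + 3/7z(1+10/11z) = 1 + z + 30/77z²
  ⇒ R(z) = 1 + z + 30/77z².

Solve |R(x)|<1 on ℝ⁻.
x=-1.78: |R|=0.4544
R=1: x+30/77x²=0 ⇒ x=−77/30=-2.5667; min R=1−1/(4·30/77)=0.3583>−1
Confirm numerically:
  x=-1.875: |R|=0.49472 <1
  x=-1.775: |R|=0.45252 <1
  x=-1.549: |R|=0.38583 <1
  x=-2.980: |R|=1.47990 >1
  x=-2.866: |R|=1.33424 >1
  x=-2.774: |R|=1.22408 >1
So |R|<1 on (-2.5667, 0).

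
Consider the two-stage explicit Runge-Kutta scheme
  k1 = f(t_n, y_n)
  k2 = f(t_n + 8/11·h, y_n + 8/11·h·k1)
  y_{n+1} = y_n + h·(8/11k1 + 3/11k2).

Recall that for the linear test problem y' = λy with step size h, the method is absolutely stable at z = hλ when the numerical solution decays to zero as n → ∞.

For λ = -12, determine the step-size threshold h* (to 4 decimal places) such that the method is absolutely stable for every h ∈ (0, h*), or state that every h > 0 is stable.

(-5.0417,0); λ=-12 ⇒ h* = (121/24)/12 = 0.4201.

Test eqn y'=λy, z=hλ:
  k1=λy_n ⇒ h·k1=z·y_n;  k2=λ(1+8/11z)y_n ⇒ h·k2=z(1+8/11z)y_n
  y_{n+1}/y_n = 1 + 8/11z + 3/11z(1+8/11z) = 1 + z + 24/121z²
  so R(z) = 1 + z + 24/121z².

Boundary: |R(x)|=1, x<0.
x=-1.44: |R|=0.0287
R=1: x+24/121x²=0 ⇒ x=−121/24=-5.0417; min R=1−1/(4·24/121)=-0.2604>−1
Confirm numerically:
  x=-4.847: |R|=0.81285 <1
  x=-3.378: |R|=0.11468 <1
  x=-2.932: |R|=0.22688 <1
  x=-2.701: |R|=0.25398 <1
  x=-5.542: |R|=1.54999 >1
  x=-5.442: |R|=1.43212 >1
  x=-5.141: |R|=1.10129 >1
Interval (-5.0417, 0).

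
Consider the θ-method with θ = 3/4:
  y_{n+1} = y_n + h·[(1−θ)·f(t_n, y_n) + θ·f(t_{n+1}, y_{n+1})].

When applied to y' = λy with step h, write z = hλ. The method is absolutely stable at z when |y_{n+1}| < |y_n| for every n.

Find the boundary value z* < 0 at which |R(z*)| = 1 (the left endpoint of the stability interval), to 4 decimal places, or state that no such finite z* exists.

On y'=λy, z=hλ:
  y_{n+1} = y_n + z·[1/4·y_n + 3/4·y_{n+1}] ⇒ (1 − 3/4z)y_{n+1} = (1 + 1/4z)y_n
  Hence R(z) = (1 + 1/4z)/(1 − 3/4z).

Need |R(x)|<1, x<0.
x=-1.1: |R|=0.3973
x=-2: |R|=0.2000
x=-10: |R|=0.1765
x=-100: |R|=0.3158
θ=3/4≥1/2 ⇒ |1+1/4x|<|1−3/4x| ∀x<0 ⇒ interval (−∞,0).

(−∞, 0) — no finite endpoint.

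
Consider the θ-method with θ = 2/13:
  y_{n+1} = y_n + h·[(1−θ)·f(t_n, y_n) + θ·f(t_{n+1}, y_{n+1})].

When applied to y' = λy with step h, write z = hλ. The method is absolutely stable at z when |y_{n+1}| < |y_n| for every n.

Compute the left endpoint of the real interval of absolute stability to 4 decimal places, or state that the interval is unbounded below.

left endpoint -2.8889.

Set f=λy, z=hλ:
  y_{n+1} = y_n + z·[11/13·y_n + 2/13·y_{n+1}] ⇒ (1 − 2/13z)y_{n+1} = (1 + 11/13z)y_n
  ⇒ R(z) = (1 + 11/13z)/(1 − 2/13z).

Boundary: |R(x)|=1, x<0.
x=-1.15: |R|=0.0229
R=−1: 1+11/13x = −1+2/13x ⇒ -9/13x=2 ⇒ x=2/(-9/13)=-2.8889
Confirm numerically:
  x=-2.336: |R|=0.71842 <1
  x=-1.913: |R|=0.47801 <1
  x=-1.908: |R|=0.47502 <1
  x=-2.994: |R|=1.04982 >1
  x=-2.950: |R|=1.02910 >1
Stable set (-2.8889, 0).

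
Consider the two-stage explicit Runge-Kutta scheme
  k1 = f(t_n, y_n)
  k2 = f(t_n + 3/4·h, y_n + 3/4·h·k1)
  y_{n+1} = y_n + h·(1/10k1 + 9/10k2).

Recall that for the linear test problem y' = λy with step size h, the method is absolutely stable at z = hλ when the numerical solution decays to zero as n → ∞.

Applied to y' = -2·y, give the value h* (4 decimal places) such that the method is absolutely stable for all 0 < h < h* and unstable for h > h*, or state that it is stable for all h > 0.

(-1.4815,0); λ=-2 ⇒ h* = (40/27)/2 = 0.7407.

Test eqn y'=λy, z=hλ:
  k1=λy_n ⇒ h·k1=z·y_n;  k2=λ(1+3/4z)y_n ⇒ h·k2=z(1+3/4z)y_n
  y_{n+1}/y_n = 1 + 1/10z + 9/10z(1+3/4z) = 1 + z + 27/40z²
  Hence R(z) = 1 + z + 27/40z².

Solve |R(x)|<1 on ℝ⁻.
x=-0.97: |R|=0.6651
R=1: x+27/40x²=0 ⇒ x=−40/27=-1.4815; min R=1−1/(4·27/40)=0.6296>−1
Confirm numerically:
  x=-1.441: |R|=0.96062 <1
  x=-1.402: |R|=0.92478 <1
  x=-1.273: |R|=0.82086 <1
  x=-1.822: |R|=1.41879 >1
  x=-1.561: |R|=1.08379 >1
So |R|<1 on (-1.4815, 0).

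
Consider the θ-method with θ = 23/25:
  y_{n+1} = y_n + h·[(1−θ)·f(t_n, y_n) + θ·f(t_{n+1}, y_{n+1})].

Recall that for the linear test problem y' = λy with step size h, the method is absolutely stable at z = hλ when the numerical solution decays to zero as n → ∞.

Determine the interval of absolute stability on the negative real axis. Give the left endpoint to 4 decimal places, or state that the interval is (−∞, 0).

Test eqn y'=λy, z=hλ:
  y_{n+1} = y_n + z·[2/25·y_n + 23/25·y_{n+1}] ⇒ (1 − 23/25z)y_{n+1} = (1 + 2/25z)y_n
  ⇒ R(z) = (1 + 2/25z)/(1 − 23/25z).

Boundary: |R(x)|=1, x<0.
x=-0.83: |R|=0.5294
x=-2: |R|=0.2958
x=-10: |R|=0.0196
x=-100: |R|=0.0753
θ=23/25≥1/2 ⇒ |1+2/25x|<|1−23/25x| ∀x<0 ⇒ interval (−∞,0).

unbounded; (−∞, 0).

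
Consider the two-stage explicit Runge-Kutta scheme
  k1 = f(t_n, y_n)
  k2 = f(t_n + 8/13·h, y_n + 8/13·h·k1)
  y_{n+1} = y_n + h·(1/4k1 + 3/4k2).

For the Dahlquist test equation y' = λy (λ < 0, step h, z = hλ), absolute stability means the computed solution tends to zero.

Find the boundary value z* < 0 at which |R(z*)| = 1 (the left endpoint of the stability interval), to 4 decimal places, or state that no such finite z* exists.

On y'=λy, z=hλ:
  k1=λy_n ⇒ h·k1=z·y_n;  k2=λ(1+8/13z)y_n ⇒ h·k2=z(1+8/13z)y_n
  y_{n+1}/y_n = 1 + 1/4z + 3/4z(1+8/13z) = 1 + z + 6/13z²
  ⇒ R(z) = 1 + z + 6/13z².

Find x<0 with |R(x)|<1.
x=-1.52: |R|=0.5463
R=1: x+6/13x²=0 ⇒ x=−13/6=-2.1667; min R=1−1/(4·6/13)=0.4583>−1
Confirm numerically:
  x=-2.080: |R|=0.91680 <1
  x=-1.599: |R|=0.58106 <1
  x=-1.532: |R|=0.55124 <1
  x=-2.737: |R|=1.72046 >1
  x=-2.468: |R|=1.34324 >1
So |R|<1 on (-2.1667, 0).

z* = -2.1667.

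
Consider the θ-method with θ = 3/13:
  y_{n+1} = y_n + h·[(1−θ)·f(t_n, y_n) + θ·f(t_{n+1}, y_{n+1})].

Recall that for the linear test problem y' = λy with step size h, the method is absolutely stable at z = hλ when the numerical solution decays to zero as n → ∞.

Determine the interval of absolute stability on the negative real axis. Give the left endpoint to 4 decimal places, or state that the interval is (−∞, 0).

z∈(-3.7143,0).

On y'=λy, z=hλ:
  y_{n+1} = y_n + z·[10/13·y_n + 3/13·y_{n+1}] ⇒ (1 − 3/13z)y_{n+1} = (1 + 10/13z)y_n
  ⇒ R(z) = (1 + 10/13z)/(1 − 3/13z).

Find x<0 with |R(x)|<1.
x=-1.23: |R|=0.0419
R=−1: 1+10/13x = −1+3/13x ⇒ -7/13x=2 ⇒ x=2/(-7/13)=-3.7143
Confirm numerically:
  x=-2.366: |R|=0.53040 <1
  x=-2.092: |R|=0.41087 <1
  x=-2.046: |R|=0.38980 <1
  x=-3.916: |R|=1.05706 >1
  x=-3.772: |R|=1.01661 >1
So |R|<1 on (-3.7143, 0).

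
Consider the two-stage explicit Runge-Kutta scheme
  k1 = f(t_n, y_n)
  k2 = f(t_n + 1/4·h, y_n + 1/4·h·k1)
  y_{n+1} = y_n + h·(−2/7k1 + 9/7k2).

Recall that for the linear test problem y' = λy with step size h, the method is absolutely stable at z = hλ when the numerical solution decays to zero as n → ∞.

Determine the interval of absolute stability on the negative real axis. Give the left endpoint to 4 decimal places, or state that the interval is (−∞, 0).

Set f=λy, z=hλ:
  k1=λy_n ⇒ h·k1=z·y_n;  k2=λ(1+1/4z)y_n ⇒ h·k2=z(1+1/4z)y_n
  y_{n+1}/y_n = 1 − 2/7z + 9/7z(1+1/4z) = 1 + z + 9/28z²
  so R(z) = 1 + z + 9/28z².

Solve |R(x)|<1 on ℝ⁻.
x=-0.32: |R|=0.7129
R=1: x+9/28x²=0 ⇒ x=−28/9=-3.1111; min R=1−1/(4·9/28)=0.2222>−1
Confirm numerically:
  x=-2.955: |R|=0.85172 <1
  x=-2.766: |R|=0.69317 <1
  x=-2.144: |R|=0.33352 <1
  x=-1.571: |R|=0.22230 <1
  x=-3.355: |R|=1.26301 >1
  x=-3.240: |R|=1.13423 >1
Stable set (-3.1111, 0).

(-3.1111, 0).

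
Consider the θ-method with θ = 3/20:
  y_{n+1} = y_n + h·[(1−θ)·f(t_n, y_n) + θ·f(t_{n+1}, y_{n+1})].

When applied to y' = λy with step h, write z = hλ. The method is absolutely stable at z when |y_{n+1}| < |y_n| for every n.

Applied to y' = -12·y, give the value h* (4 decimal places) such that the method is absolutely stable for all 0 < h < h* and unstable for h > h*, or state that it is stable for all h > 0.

(-2.8571,0); λ=-12 ⇒ h* = (20/7)/12 = 0.2381.

With y'=λy (z=hλ):
  y_{n+1} = y_n + z·[17/20·y_n + 3/20·y_{n+1}] ⇒ (1 − 3/20z)y_{n+1} = (1 + 17/20z)y_n
  Hence R(z) = (1 + 17/20z)/(1 − 3/20z).

Boundary: |R(x)|=1, x<0.
x=-0.9: |R|=0.2070
R=−1: 1+17/20x = −1+3/20x ⇒ -7/10x=2 ⇒ x=2/(-7/10)=-2.8571
Confirm numerically:
  x=-2.741: |R|=0.94239 <1
  x=-2.300: |R|=0.71004 <1
  x=-1.563: |R|=0.26615 <1
  x=-3.449: |R|=1.27304 >1
  x=-3.106: |R|=1.11883 >1
Interval (-2.8571, 0).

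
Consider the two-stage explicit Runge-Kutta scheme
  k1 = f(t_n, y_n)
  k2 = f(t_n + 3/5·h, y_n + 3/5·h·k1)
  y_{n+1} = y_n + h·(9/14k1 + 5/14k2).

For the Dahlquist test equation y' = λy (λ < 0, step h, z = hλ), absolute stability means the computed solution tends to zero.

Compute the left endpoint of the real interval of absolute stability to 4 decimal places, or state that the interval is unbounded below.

left endpoint -4.6667.

With y'=λy (z=hλ):
  k1=λy_n ⇒ h·k1=z·y_n;  k2=λ(1+3/5z)y_n ⇒ h·k2=z(1+3/5z)y_n
  y_{n+1}/y_n = 1 + 9/14z + 5/14z(1+3/5z) = 1 + z + 3/14z²
  ⇒ R(z) = 1 + z + 3/14z².

Boundary: |R(x)|=1, x<0.
x=-0.3: |R|=0.7193
R=1: x+3/14x²=0 ⇒ x=−14/3=-4.6667; min R=1−1/(4·3/14)=-0.1667>−1
Confirm numerically:
  x=-4.415: |R|=0.76191 <1
  x=-3.241: |R|=0.00987 <1
  x=-2.701: |R|=0.13770 <1
  x=-2.502: |R|=0.16057 <1
  x=-4.772: |R|=1.10771 >1
  x=-4.706: |R|=1.03966 >1
Interval (-4.6667, 0).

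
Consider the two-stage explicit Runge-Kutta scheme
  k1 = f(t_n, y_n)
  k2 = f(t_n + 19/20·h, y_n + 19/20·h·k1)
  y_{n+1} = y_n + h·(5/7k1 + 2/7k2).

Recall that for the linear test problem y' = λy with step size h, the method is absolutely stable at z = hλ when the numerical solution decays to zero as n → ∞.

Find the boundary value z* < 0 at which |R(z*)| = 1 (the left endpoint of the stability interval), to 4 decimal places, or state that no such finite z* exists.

With y'=λy (z=hλ):
  k1=λy_n ⇒ h·k1=z·y_n;  k2=λ(1+19/20z)y_n ⇒ h·k2=z(1+19/20z)y_n
  y_{n+1}/y_n = 1 + 5/7z + 2/7z(1+19/20z) = 1 + z + 19/70z²
  so R(z) = 1 + z + 19/70z².

Boundary: |R(x)|=1, x<0.
x=-1.75: |R|=0.0812
R=1: x+19/70x²=0 ⇒ x=−70/19=-3.6842; min R=1−1/(4·19/70)=0.0789>−1
Confirm numerically:
  x=-3.229: |R|=0.60103 <1
  x=-2.319: |R|=0.14068 <1
  x=-1.917: |R|=0.08047 <1
  x=-1.569: |R|=0.09919 <1
  x=-4.242: |R|=1.64224 >1
  x=-4.209: |R|=1.59954 >1
So |R|<1 on (-3.6842, 0).

z* = -3.6842.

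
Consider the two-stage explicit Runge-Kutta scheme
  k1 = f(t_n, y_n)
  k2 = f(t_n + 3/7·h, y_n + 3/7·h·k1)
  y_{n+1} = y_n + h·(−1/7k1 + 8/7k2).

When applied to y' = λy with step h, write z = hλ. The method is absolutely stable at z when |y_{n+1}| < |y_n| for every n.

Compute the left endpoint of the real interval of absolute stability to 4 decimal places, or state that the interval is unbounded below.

Set f=λy, z=hλ:
  k1=λy_n ⇒ h·k1=z·y_n;  k2=λ(1+3/7z)y_n ⇒ h·k2=z(1+3/7z)y_n
  y_{n+1}/y_n = 1 − 1/7z + 8/7z(1+3/7z) = 1 + z + 24/49z²
  ⇒ R(z) = 1 + z + 24/49z².

Solve |R(x)|<1 on ℝ⁻.
x=-1.16: |R|=0.4991
R=1: x+24/49x²=0 ⇒ x=−49/24=-2.0417; min R=1−1/(4·24/49)=0.4896>−1
Confirm numerically:
  x=-1.984: |R|=0.94396 <1
  x=-1.792: |R|=0.78086 <1
  x=-1.406: |R|=0.56225 <1
  x=-2.452: |R|=1.49280 >1
  x=-2.433: |R|=1.46634 >1
So |R|<1 on (-2.0417, 0).

z* = -2.0417.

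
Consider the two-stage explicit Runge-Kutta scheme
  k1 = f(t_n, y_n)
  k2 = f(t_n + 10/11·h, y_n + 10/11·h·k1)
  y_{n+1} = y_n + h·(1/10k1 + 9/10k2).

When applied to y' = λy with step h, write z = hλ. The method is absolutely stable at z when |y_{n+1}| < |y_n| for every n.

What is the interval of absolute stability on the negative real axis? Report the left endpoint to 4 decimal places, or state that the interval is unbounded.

Set f=λy, z=hλ:
  k1=λy_n ⇒ h·k1=z·y_n;  k2=λ(1+10/11z)y_n ⇒ h·k2=z(1+10/11z)y_n
  y_{n+1}/y_n = 1 + 1/10z + 9/10z(1+10/11z) = 1 + z + 9/11z²
  ⇒ R(z) = 1 + z + 9/11z².

Boundary: |R(x)|=1, x<0.
x=-0.58: |R|=0.6952
R=1: x+9/11x²=0 ⇒ x=−11/9=-1.2222; min R=1−1/(4·9/11)=0.6944>−1
Confirm numerically:
  x=-1.153: |R|=0.93470 <1
  x=-1.064: |R|=0.86226 <1
  x=-0.875: |R|=0.75142 <1
  x=-0.523: |R|=0.70080 <1
  x=-1.632: |R|=1.54717 >1
  x=-1.511: |R|=1.35701 >1
  x=-1.257: |R|=1.03577 >1
Interval (-1.2222, 0).

z∈(-1.2222,0).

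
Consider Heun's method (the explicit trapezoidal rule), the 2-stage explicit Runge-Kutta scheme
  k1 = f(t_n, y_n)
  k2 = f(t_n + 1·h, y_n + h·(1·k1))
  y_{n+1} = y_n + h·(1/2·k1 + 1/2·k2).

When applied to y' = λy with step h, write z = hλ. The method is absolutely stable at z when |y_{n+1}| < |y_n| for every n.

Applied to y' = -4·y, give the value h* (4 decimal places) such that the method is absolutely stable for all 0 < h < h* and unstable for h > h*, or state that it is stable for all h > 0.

Set f=λy, z=hλ:
  order 2, 2-stage ⇒ R(z)=1+z+z^2/2
  (e.g. R(-1.14)=0.50980, |R|=0.50980)

Boundary: |R(x)|=1, x<0.
x=-1.14: |R|=0.5098
|R(-2.4)|=1.4800 |R(-1.74)|=0.7738 |R(-1.46)|=0.6058
Bisect:
  x_lo=-2.4351 |R|=1.5297  x_hi=-0.1725 |R|=0.8424
  mid=-1.30376 |R|=0.54614 →hi
  mid=-1.86941 |R|=0.87793 →hi
  mid=-2.15223 |R|=1.16382 →lo
  mid=-2.01082 |R|=1.01088 →lo
  mid=-1.94011 |R|=0.94191 →hi
  mid=-1.97546 |R|=0.97577 →hi
  mid=-1.99314 |R|=0.99316 →hi
  ...
  [-2.00005,-1.99991] ⇒ x*=-2.0000
Interval (-2.0000, 0).

(-2.0000,0); λ=-4 ⇒ h* = 0.5000.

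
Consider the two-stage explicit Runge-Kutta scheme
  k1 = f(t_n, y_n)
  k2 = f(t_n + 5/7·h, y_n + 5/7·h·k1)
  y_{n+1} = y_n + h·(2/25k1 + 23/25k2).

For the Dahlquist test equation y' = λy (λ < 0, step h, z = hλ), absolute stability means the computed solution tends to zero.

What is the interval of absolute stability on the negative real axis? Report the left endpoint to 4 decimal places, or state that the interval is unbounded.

With y'=λy (z=hλ):
  k1=λy_n ⇒ h·k1=z·y_n;  k2=λ(1+5/7z)y_n ⇒ h·k2=z(1+5/7z)y_n
  y_{n+1}/y_n = 1 + 2/25z + 23/25z(1+5/7z) = 1 + z + 23/35z²
  so R(z) = 1 + z + 23/35z².

Boundary: |R(x)|=1, x<0.
x=-0.56: |R|=0.6461
R=1: x+23/35x²=0 ⇒ x=−35/23=-1.5217; min R=1−1/(4·23/35)=0.6196>−1
Confirm numerically:
  x=-1.209: |R|=0.75153 <1
  x=-0.753: |R|=0.61961 <1
  x=-0.618: |R|=0.63298 <1
  x=-1.850: |R|=1.39907 >1
  x=-1.578: |R|=1.05834 >1
So |R|<1 on (-1.5217, 0).

z∈(-1.5217,0).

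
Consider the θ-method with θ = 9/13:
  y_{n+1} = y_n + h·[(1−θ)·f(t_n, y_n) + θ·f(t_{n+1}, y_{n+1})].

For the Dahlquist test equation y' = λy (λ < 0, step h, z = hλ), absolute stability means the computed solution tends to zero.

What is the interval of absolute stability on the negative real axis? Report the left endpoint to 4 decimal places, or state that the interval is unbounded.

(−∞, 0) — no finite endpoint.

Test eqn y'=λy, z=hλ:
  y_{n+1} = y_n + z·[4/13·y_n + 9/13·y_{n+1}] ⇒ (1 − 9/13z)y_{n+1} = (1 + 4/13z)y_n
  Hence R(z) = (1 + 4/13z)/(1 − 9/13z).

Solve |R(x)|<1 on ℝ⁻.
x=-1.22: |R|=0.3386
x=-2: |R|=0.1613
x=-10: |R|=0.2621
x=-100: |R|=0.4239
θ=9/13≥1/2 ⇒ |1+4/13x|<|1−9/13x| ∀x<0 ⇒ stable on all of ℝ⁻.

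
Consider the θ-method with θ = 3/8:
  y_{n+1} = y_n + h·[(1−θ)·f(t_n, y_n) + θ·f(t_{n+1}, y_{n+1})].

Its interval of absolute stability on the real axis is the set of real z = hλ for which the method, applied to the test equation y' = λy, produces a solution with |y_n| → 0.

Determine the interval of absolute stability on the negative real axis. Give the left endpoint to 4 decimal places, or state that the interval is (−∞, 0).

With y'=λy (z=hλ):
  y_{n+1} = y_n + z·[5/8·y_n + 3/8·y_{n+1}] ⇒ (1 − 3/8z)y_{n+1} = (1 + 5/8z)y_n
  R(z) = (1 + 5/8z)/(1 − 3/8z).

Solve |R(x)|<1 on ℝ⁻.
x=-1.77: |R|=0.0639
R=−1: 1+5/8x = −1+3/8x ⇒ -1/4x=2 ⇒ x=2/(-1/4)=-8.0000
Confirm numerically:
  x=-7.250: |R|=0.94958 <1
  x=-5.301: |R|=0.77417 <1
  x=-4.978: |R|=0.73646 <1
  x=-8.123: |R|=1.00760 >1
  x=-8.075: |R|=1.00465 >1
Stable set (-8.0000, 0).

z∈(-8.0000,0).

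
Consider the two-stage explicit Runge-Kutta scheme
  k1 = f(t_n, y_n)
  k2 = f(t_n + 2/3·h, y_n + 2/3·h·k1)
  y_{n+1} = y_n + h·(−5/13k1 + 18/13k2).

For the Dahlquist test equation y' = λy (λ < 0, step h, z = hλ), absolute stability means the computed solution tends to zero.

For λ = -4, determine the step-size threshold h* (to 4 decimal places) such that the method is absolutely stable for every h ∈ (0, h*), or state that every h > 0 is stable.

Set f=λy, z=hλ:
  k1=λy_n ⇒ h·k1=z·y_n;  k2=λ(1+2/3z)y_n ⇒ h·k2=z(1+2/3z)y_n
  y_{n+1}/y_n = 1 − 5/13z + 18/13z(1+2/3z) = 1 + z + 12/13z²
  ⇒ R(z) = 1 + z + 12/13z².

Boundary: |R(x)|=1, x<0.
x=-1.49: |R|=1.5593
R=1: x+12/13x²=0 ⇒ x=−13/12=-1.0833; min R=1−1/(4·12/13)=0.7292>−1
Confirm numerically:
  x=-1.006: |R|=0.92819 <1
  x=-0.956: |R|=0.88763 <1
  x=-0.914: |R|=0.85713 <1
  x=-1.626: |R|=1.81450 >1
  x=-1.604: |R|=1.77091 >1
  x=-1.237: |R|=1.17546 >1
Interval (-1.0833, 0).

(-1.0833,0); λ=-4 ⇒ h* = (13/12)/4 = 0.2708.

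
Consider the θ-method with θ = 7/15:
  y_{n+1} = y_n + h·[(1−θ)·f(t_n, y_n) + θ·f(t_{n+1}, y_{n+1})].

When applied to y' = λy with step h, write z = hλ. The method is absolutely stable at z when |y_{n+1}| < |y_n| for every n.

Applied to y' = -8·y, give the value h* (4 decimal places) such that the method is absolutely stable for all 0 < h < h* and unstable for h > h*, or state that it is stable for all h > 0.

Set f=λy, z=hλ:
  y_{n+1} = y_n + z·[8/15·y_n + 7/15·y_{n+1}] ⇒ (1 − 7/15z)y_{n+1} = (1 + 8/15z)y_n
  so R(z) = (1 + 8/15z)/(1 − 7/15z).

Solve |R(x)|<1 on ℝ⁻.
x=-0.59: |R|=0.5374
R=−1: 1+8/15x = −1+7/15x ⇒ -1/15x=2 ⇒ x=2/(-1/15)=-30.0000
Confirm numerically:
  x=-28.714: |R|=0.99405 <1
  x=-26.471: |R|=0.98238 <1
  x=-15.429: |R|=0.88154 <1
  x=-14.792: |R|=0.87171 <1
  x=-30.244: |R|=1.00108 >1
  x=-30.243: |R|=1.00107 >1
  x=-30.063: |R|=1.00028 >1
Stable set (-30.0000, 0).

(-30.0000,0); λ=-8 ⇒ h* = (30)/8 = 3.7500.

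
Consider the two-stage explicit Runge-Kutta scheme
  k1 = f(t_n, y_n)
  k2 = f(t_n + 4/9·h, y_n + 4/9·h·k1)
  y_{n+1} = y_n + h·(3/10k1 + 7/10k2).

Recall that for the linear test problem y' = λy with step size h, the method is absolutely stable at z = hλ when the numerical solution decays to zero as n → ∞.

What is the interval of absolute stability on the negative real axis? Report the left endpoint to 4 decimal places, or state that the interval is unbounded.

(-3.2143, 0).

On y'=λy, z=hλ:
  k1=λy_n ⇒ h·k1=z·y_n;  k2=λ(1+4/9z)y_n ⇒ h·k2=z(1+4/9z)y_n
  y_{n+1}/y_n = 1 + 3/10z + 7/10z(1+4/9z) = 1 + z + 14/45z²
  R(z) = 1 + z + 14/45z².

Solve |R(x)|<1 on ℝ⁻.
x=-1.58: |R|=0.1967
R=1: x+14/45x²=0 ⇒ x=−45/14=-3.2143; min R=1−1/(4·14/45)=0.1964>−1
Confirm numerically:
  x=-2.917: |R|=0.73021 <1
  x=-2.397: |R|=0.39052 <1
  x=-1.587: |R|=0.19655 <1
  x=-3.645: |R|=1.48843 >1
  x=-3.626: |R|=1.46445 >1
  x=-3.594: |R|=1.42457 >1
Interval (-3.2143, 0).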